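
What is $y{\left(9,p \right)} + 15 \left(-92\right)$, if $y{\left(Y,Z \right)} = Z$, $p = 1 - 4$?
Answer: $-1383$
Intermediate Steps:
$p = -3$
$y{\left(9,p \right)} + 15 \left(-92\right) = -3 + 15 \left(-92\right) = -3 - 1380 = -1383$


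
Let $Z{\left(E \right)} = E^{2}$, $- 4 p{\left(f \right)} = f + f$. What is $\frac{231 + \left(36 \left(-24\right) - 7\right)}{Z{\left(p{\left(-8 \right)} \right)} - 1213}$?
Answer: $\frac{640}{1197} \approx 0.53467$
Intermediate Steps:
$p{\left(f \right)} = - \frac{f}{2}$ ($p{\left(f \right)} = - \frac{f + f}{4} = - \frac{2 f}{4} = - \frac{f}{2}$)
$\frac{231 + \left(36 \left(-24\right) - 7\right)}{Z{\left(p{\left(-8 \right)} \right)} - 1213} = \frac{231 + \left(36 \left(-24\right) - 7\right)}{\left(\left(- \frac{1}{2}\right) \left(-8\right)\right)^{2} - 1213} = \frac{231 - 871}{4^{2} - 1213} = \frac{231 - 871}{16 - 1213} = - \frac{640}{-1197} = \left(-640\right) \left(- \frac{1}{1197}\right) = \frac{640}{1197}$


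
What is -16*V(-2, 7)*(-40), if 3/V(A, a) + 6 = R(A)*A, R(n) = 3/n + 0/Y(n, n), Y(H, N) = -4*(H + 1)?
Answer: -640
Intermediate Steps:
Y(H, N) = -4 - 4*H (Y(H, N) = -4*(1 + H) = -4 - 4*H)
R(n) = 3/n (R(n) = 3/n + 0/(-4 - 4*n) = 3/n + 0 = 3/n)
V(A, a) = -1 (V(A, a) = 3/(-6 + (3/A)*A) = 3/(-6 + 3) = 3/(-3) = 3*(-⅓) = -1)
-16*V(-2, 7)*(-40) = -16*(-1)*(-40) = 16*(-40) = -640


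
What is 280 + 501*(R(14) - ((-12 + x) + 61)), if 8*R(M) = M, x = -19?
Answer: -55493/4 ≈ -13873.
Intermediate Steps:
R(M) = M/8
280 + 501*(R(14) - ((-12 + x) + 61)) = 280 + 501*((⅛)*14 - ((-12 - 19) + 61)) = 280 + 501*(7/4 - (-31 + 61)) = 280 + 501*(7/4 - 1*30) = 280 + 501*(7/4 - 30) = 280 + 501*(-113/4) = 280 - 56613/4 = -55493/4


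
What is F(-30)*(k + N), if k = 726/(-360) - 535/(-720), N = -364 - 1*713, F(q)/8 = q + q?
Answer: 1552714/3 ≈ 5.1757e+5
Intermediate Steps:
F(q) = 16*q (F(q) = 8*(q + q) = 8*(2*q) = 16*q)
N = -1077 (N = -364 - 713 = -1077)
k = -917/720 (k = 726*(-1/360) - 535*(-1/720) = -121/60 + 107/144 = -917/720 ≈ -1.2736)
F(-30)*(k + N) = (16*(-30))*(-917/720 - 1077) = -480*(-776357/720) = 1552714/3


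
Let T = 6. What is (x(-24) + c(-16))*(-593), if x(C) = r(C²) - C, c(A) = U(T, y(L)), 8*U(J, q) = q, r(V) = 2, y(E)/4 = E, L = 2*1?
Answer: -16011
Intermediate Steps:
L = 2
y(E) = 4*E
U(J, q) = q/8
c(A) = 1 (c(A) = (4*2)/8 = (⅛)*8 = 1)
x(C) = 2 - C
(x(-24) + c(-16))*(-593) = ((2 - 1*(-24)) + 1)*(-593) = ((2 + 24) + 1)*(-593) = (26 + 1)*(-593) = 27*(-593) = -16011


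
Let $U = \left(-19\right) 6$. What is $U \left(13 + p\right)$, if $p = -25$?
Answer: $1368$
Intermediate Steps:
$U = -114$
$U \left(13 + p\right) = - 114 \left(13 - 25\right) = \left(-114\right) \left(-12\right) = 1368$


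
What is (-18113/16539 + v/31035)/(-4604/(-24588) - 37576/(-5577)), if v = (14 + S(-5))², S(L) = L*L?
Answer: -61982121585072/410282567987455 ≈ -0.15107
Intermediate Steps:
S(L) = L²
v = 1521 (v = (14 + (-5)²)² = (14 + 25)² = 39² = 1521)
(-18113/16539 + v/31035)/(-4604/(-24588) - 37576/(-5577)) = (-18113/16539 + 1521/31035)/(-4604/(-24588) - 37576/(-5577)) = (-18113*1/16539 + 1521*(1/31035))/(-4604*(-1/24588) - 37576*(-1/5577)) = (-18113/16539 + 507/10345)/(1151/6147 + 3416/507) = -178993712/(171095955*7193903/1038843) = -178993712/171095955*1038843/7193903 = -61982121585072/410282567987455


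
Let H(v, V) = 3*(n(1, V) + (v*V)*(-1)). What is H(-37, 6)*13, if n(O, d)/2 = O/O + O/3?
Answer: 8762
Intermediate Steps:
n(O, d) = 2 + 2*O/3 (n(O, d) = 2*(O/O + O/3) = 2*(1 + O*(1/3)) = 2*(1 + O/3) = 2 + 2*O/3)
H(v, V) = 8 - 3*V*v (H(v, V) = 3*((2 + (2/3)*1) + (v*V)*(-1)) = 3*((2 + 2/3) + (V*v)*(-1)) = 3*(8/3 - V*v) = 8 - 3*V*v)
H(-37, 6)*13 = (8 - 3*6*(-37))*13 = (8 + 666)*13 = 674*13 = 8762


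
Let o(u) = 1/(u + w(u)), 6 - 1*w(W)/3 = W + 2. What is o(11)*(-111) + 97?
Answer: 1081/10 ≈ 108.10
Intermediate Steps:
w(W) = 12 - 3*W (w(W) = 18 - 3*(W + 2) = 18 - 3*(2 + W) = 18 + (-6 - 3*W) = 12 - 3*W)
o(u) = 1/(12 - 2*u) (o(u) = 1/(u + (12 - 3*u)) = 1/(12 - 2*u))
o(11)*(-111) + 97 = -1/(-12 + 2*11)*(-111) + 97 = -1/(-12 + 22)*(-111) + 97 = -1/10*(-111) + 97 = 111/10 + 97 = 1081/10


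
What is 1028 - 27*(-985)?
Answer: 27623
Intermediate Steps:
1028 - 27*(-985) = 1028 + 26595 = 27623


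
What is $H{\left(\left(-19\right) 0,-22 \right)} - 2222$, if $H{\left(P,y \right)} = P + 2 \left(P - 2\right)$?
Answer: $-2226$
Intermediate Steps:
$H{\left(P,y \right)} = -4 + 3 P$ ($H{\left(P,y \right)} = P + 2 \left(-2 + P\right) = P + \left(-4 + 2 P\right) = -4 + 3 P$)
$H{\left(\left(-19\right) 0,-22 \right)} - 2222 = \left(-4 + 3 \left(\left(-19\right) 0\right)\right) - 2222 = \left(-4 + 3 \cdot 0\right) - 2222 = \left(-4 + 0\right) - 2222 = -4 - 2222 = -2226$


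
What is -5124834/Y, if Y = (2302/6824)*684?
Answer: -485720378/21869 ≈ -22210.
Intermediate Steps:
Y = 196821/853 (Y = (2302*(1/6824))*684 = (1151/3412)*684 = 196821/853 ≈ 230.74)
-5124834/Y = -5124834/196821/853 = -5124834*853/196821 = -485720378/21869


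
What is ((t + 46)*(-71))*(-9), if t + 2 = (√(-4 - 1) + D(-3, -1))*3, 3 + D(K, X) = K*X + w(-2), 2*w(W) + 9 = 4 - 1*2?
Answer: 42813/2 + 1917*I*√5 ≈ 21407.0 + 4286.5*I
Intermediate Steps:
w(W) = -7/2 (w(W) = -9/2 + (4 - 1*2)/2 = -9/2 + (4 - 2)/2 = -9/2 + (½)*2 = -9/2 + 1 = -7/2)
D(K, X) = -13/2 + K*X (D(K, X) = -3 + (K*X - 7/2) = -3 + (-7/2 + K*X) = -13/2 + K*X)
t = -25/2 + 3*I*√5 (t = -2 + (√(-4 - 1) + (-13/2 - 3*(-1)))*3 = -2 + (√(-5) + (-13/2 + 3))*3 = -2 + (I*√5 - 7/2)*3 = -2 + (-7/2 + I*√5)*3 = -2 + (-21/2 + 3*I*√5) = -25/2 + 3*I*√5 ≈ -12.5 + 6.7082*I)
((t + 46)*(-71))*(-9) = (((-25/2 + 3*I*√5) + 46)*(-71))*(-9) = ((67/2 + 3*I*√5)*(-71))*(-9) = (-4757/2 - 213*I*√5)*(-9) = 42813/2 + 1917*I*√5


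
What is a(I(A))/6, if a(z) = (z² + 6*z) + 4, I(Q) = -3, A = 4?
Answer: -⅚ ≈ -0.83333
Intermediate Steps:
a(z) = 4 + z² + 6*z
a(I(A))/6 = (4 + (-3)² + 6*(-3))/6 = (4 + 9 - 18)*(⅙) = -5*⅙ = -⅚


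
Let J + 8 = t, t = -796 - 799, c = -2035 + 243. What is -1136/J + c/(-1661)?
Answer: 4759472/2662583 ≈ 1.7875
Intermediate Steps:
c = -1792
t = -1595
J = -1603 (J = -8 - 1595 = -1603)
-1136/J + c/(-1661) = -1136/(-1603) - 1792/(-1661) = -1136*(-1/1603) - 1792*(-1/1661) = 1136/1603 + 1792/1661 = 4759472/2662583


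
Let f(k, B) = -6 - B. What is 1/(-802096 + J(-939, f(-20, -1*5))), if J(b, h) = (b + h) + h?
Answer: -1/803037 ≈ -1.2453e-6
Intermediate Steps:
J(b, h) = b + 2*h
1/(-802096 + J(-939, f(-20, -1*5))) = 1/(-802096 + (-939 + 2*(-6 - (-1)*5))) = 1/(-802096 + (-939 + 2*(-6 - 1*(-5)))) = 1/(-802096 + (-939 + 2*(-6 + 5))) = 1/(-802096 + (-939 + 2*(-1))) = 1/(-802096 + (-939 - 2)) = 1/(-802096 - 941) = 1/(-803037) = -1/803037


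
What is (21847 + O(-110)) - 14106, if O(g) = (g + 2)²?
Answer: 19405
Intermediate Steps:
O(g) = (2 + g)²
(21847 + O(-110)) - 14106 = (21847 + (2 - 110)²) - 14106 = (21847 + (-108)²) - 14106 = (21847 + 11664) - 14106 = 33511 - 14106 = 19405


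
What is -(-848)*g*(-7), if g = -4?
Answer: 23744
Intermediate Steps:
-(-848)*g*(-7) = -(-848)*(-4)*(-7) = -212*16*(-7) = -3392*(-7) = 23744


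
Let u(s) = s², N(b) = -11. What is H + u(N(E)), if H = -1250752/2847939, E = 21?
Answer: 343349867/2847939 ≈ 120.56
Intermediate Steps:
H = -1250752/2847939 (H = -1250752*1/2847939 = -1250752/2847939 ≈ -0.43918)
H + u(N(E)) = -1250752/2847939 + (-11)² = -1250752/2847939 + 121 = 343349867/2847939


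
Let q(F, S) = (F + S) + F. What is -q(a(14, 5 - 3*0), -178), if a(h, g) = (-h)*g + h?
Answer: 290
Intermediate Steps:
a(h, g) = h - g*h (a(h, g) = -g*h + h = h - g*h)
q(F, S) = S + 2*F
-q(a(14, 5 - 3*0), -178) = -(-178 + 2*(14*(1 - (5 - 3*0)))) = -(-178 + 2*(14*(1 - (5 + 0)))) = -(-178 + 2*(14*(1 - 1*5))) = -(-178 + 2*(14*(1 - 5))) = -(-178 + 2*(14*(-4))) = -(-178 + 2*(-56)) = -(-178 - 112) = -1*(-290) = 290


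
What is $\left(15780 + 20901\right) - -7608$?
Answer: $44289$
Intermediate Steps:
$\left(15780 + 20901\right) - -7608 = 36681 + 7608 = 44289$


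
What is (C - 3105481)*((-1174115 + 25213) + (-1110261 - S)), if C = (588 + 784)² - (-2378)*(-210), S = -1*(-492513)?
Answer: 4739698621452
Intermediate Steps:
S = 492513
C = 1383004 (C = 1372² - 1*499380 = 1882384 - 499380 = 1383004)
(C - 3105481)*((-1174115 + 25213) + (-1110261 - S)) = (1383004 - 3105481)*((-1174115 + 25213) + (-1110261 - 1*492513)) = -1722477*(-1148902 + (-1110261 - 492513)) = -1722477*(-1148902 - 1602774) = -1722477*(-2751676) = 4739698621452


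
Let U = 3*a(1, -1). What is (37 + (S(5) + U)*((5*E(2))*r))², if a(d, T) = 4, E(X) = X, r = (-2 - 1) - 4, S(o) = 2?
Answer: 889249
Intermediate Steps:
r = -7 (r = -3 - 4 = -7)
U = 12 (U = 3*4 = 12)
(37 + (S(5) + U)*((5*E(2))*r))² = (37 + (2 + 12)*((5*2)*(-7)))² = (37 + 14*(10*(-7)))² = (37 + 14*(-70))² = (37 - 980)² = (-943)² = 889249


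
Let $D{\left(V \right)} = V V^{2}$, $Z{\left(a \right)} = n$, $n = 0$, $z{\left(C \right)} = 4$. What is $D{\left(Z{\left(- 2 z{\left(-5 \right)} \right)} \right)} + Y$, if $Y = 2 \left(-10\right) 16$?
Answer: $-320$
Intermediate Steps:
$Z{\left(a \right)} = 0$
$D{\left(V \right)} = V^{3}$
$Y = -320$ ($Y = \left(-20\right) 16 = -320$)
$D{\left(Z{\left(- 2 z{\left(-5 \right)} \right)} \right)} + Y = 0^{3} - 320 = 0 - 320 = -320$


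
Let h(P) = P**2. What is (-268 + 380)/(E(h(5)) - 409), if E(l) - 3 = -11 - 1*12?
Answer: -112/429 ≈ -0.26107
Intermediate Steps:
E(l) = -20 (E(l) = 3 + (-11 - 1*12) = 3 + (-11 - 12) = 3 - 23 = -20)
(-268 + 380)/(E(h(5)) - 409) = (-268 + 380)/(-20 - 409) = 112/(-429) = 112*(-1/429) = -112/429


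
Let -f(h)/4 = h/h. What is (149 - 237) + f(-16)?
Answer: -92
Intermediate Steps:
f(h) = -4 (f(h) = -4*h/h = -4*1 = -4)
(149 - 237) + f(-16) = (149 - 237) - 4 = -88 - 4 = -92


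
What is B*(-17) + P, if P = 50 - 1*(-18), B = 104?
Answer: -1700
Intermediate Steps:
P = 68 (P = 50 + 18 = 68)
B*(-17) + P = 104*(-17) + 68 = -1768 + 68 = -1700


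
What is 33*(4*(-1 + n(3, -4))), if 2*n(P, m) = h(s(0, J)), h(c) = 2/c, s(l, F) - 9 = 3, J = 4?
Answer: -121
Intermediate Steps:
s(l, F) = 12 (s(l, F) = 9 + 3 = 12)
n(P, m) = 1/12 (n(P, m) = (2/12)/2 = (2*(1/12))/2 = (1/2)*(1/6) = 1/12)
33*(4*(-1 + n(3, -4))) = 33*(4*(-1 + 1/12)) = 33*(4*(-11/12)) = 33*(-11/3) = -121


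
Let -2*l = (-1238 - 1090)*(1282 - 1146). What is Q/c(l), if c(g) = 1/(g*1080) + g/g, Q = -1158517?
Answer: -198069705181440/170968321 ≈ -1.1585e+6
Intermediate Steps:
l = 158304 (l = -(-1238 - 1090)*(1282 - 1146)/2 = -(-1164)*136 = -½*(-316608) = 158304)
c(g) = 1 + 1/(1080*g) (c(g) = (1/1080)/g + 1 = 1/(1080*g) + 1 = 1 + 1/(1080*g))
Q/c(l) = -1158517*158304/(1/1080 + 158304) = -1158517/((1/158304)*(170968321/1080)) = -1158517/170968321/170968320 = -1158517*170968320/170968321 = -198069705181440/170968321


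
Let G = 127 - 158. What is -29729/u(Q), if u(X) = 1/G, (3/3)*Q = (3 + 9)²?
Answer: 921599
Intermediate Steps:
G = -31
Q = 144 (Q = (3 + 9)² = 12² = 144)
u(X) = -1/31 (u(X) = 1/(-31) = -1/31)
-29729/u(Q) = -29729/(-1/31) = -29729*(-31) = 921599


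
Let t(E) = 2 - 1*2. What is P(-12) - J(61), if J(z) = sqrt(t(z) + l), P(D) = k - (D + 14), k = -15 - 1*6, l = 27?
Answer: -23 - 3*sqrt(3) ≈ -28.196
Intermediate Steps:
k = -21 (k = -15 - 6 = -21)
t(E) = 0 (t(E) = 2 - 2 = 0)
P(D) = -35 - D (P(D) = -21 - (D + 14) = -21 - (14 + D) = -21 + (-14 - D) = -35 - D)
J(z) = 3*sqrt(3) (J(z) = sqrt(0 + 27) = sqrt(27) = 3*sqrt(3))
P(-12) - J(61) = (-35 - 1*(-12)) - 3*sqrt(3) = (-35 + 12) - 3*sqrt(3) = -23 - 3*sqrt(3)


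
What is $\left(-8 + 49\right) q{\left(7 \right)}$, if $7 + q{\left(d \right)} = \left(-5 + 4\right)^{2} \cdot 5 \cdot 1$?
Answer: $-82$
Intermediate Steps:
$q{\left(d \right)} = -2$ ($q{\left(d \right)} = -7 + \left(-5 + 4\right)^{2} \cdot 5 \cdot 1 = -7 + \left(-1\right)^{2} \cdot 5 \cdot 1 = -7 + 1 \cdot 5 \cdot 1 = -7 + 5 \cdot 1 = -7 + 5 = -2$)
$\left(-8 + 49\right) q{\left(7 \right)} = \left(-8 + 49\right) \left(-2\right) = 41 \left(-2\right) = -82$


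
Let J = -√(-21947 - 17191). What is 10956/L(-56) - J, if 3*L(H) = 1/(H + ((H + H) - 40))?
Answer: -6836544 + I*√39138 ≈ -6.8365e+6 + 197.83*I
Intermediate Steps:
L(H) = 1/(3*(-40 + 3*H)) (L(H) = 1/(3*(H + ((H + H) - 40))) = 1/(3*(H + (2*H - 40))) = 1/(3*(H + (-40 + 2*H))) = 1/(3*(-40 + 3*H)))
J = -I*√39138 (J = -√(-39138) = -I*√39138 ≈ -197.83*I)
10956/L(-56) - J = 10956/((1/(3*(-40 + 3*(-56))))) - (-1)*I*√39138 = 10956/((1/(3*(-40 - 168)))) + I*√39138 = 10956/(((⅓)/(-208))) + I*√39138 = 10956/(((⅓)*(-1/208))) + I*√39138 = 10956/(-1/624) + I*√39138 = 10956*(-624) + I*√39138 = -6836544 + I*√39138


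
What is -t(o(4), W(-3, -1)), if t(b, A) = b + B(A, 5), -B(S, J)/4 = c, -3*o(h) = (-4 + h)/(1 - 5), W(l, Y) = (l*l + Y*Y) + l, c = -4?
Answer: -16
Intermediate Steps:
W(l, Y) = l + Y**2 + l**2 (W(l, Y) = (l**2 + Y**2) + l = (Y**2 + l**2) + l = l + Y**2 + l**2)
o(h) = -1/3 + h/12 (o(h) = -(-4 + h)/(3*(1 - 5)) = -(-4 + h)/(3*(-4)) = -(-4 + h)*(-1)/(3*4) = -(1 - h/4)/3 = -1/3 + h/12)
B(S, J) = 16 (B(S, J) = -4*(-4) = 16)
t(b, A) = 16 + b (t(b, A) = b + 16 = 16 + b)
-t(o(4), W(-3, -1)) = -(16 + (-1/3 + (1/12)*4)) = -(16 + (-1/3 + 1/3)) = -(16 + 0) = -1*16 = -16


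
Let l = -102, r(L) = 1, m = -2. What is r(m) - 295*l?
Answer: 30091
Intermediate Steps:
r(m) - 295*l = 1 - 295*(-102) = 1 + 30090 = 30091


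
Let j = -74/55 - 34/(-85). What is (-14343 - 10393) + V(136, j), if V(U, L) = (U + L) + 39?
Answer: -1350907/55 ≈ -24562.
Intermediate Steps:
j = -52/55 (j = -74*1/55 - 34*(-1/85) = -74/55 + ⅖ = -52/55 ≈ -0.94545)
V(U, L) = 39 + L + U (V(U, L) = (L + U) + 39 = 39 + L + U)
(-14343 - 10393) + V(136, j) = (-14343 - 10393) + (39 - 52/55 + 136) = -24736 + 9573/55 = -1350907/55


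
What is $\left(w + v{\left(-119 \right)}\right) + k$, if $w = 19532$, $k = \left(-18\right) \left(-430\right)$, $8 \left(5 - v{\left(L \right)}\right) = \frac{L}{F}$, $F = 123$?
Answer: $\frac{26840687}{984} \approx 27277.0$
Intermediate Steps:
$v{\left(L \right)} = 5 - \frac{L}{984}$ ($v{\left(L \right)} = 5 - \frac{L \frac{1}{123}}{8} = 5 - \frac{\frac{1}{123} L}{8} = 5 - \frac{L}{984}$)
$k = 7740$
$\left(w + v{\left(-119 \right)}\right) + k = \left(19532 + \left(5 - - \frac{119}{984}\right)\right) + 7740 = \left(19532 + \left(5 + \frac{119}{984}\right)\right) + 7740 = \left(19532 + \frac{5039}{984}\right) + 7740 = \frac{19224527}{984} + 7740 = \frac{26840687}{984}$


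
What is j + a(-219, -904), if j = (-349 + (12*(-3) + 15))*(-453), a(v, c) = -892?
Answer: 166718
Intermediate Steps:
j = 167610 (j = (-349 + (-36 + 15))*(-453) = (-349 - 21)*(-453) = -370*(-453) = 167610)
j + a(-219, -904) = 167610 - 892 = 166718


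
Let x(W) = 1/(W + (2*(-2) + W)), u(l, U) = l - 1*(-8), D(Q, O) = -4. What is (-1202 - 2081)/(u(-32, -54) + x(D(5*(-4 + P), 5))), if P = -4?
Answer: 39396/289 ≈ 136.32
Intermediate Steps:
u(l, U) = 8 + l (u(l, U) = l + 8 = 8 + l)
x(W) = 1/(-4 + 2*W) (x(W) = 1/(W + (-4 + W)) = 1/(-4 + 2*W))
(-1202 - 2081)/(u(-32, -54) + x(D(5*(-4 + P), 5))) = (-1202 - 2081)/((8 - 32) + 1/(2*(-2 - 4))) = -3283/(-24 + (1/2)/(-6)) = -3283/(-24 + (1/2)*(-1/6)) = -3283/(-24 - 1/12) = -3283/(-289/12) = -3283*(-12/289) = 39396/289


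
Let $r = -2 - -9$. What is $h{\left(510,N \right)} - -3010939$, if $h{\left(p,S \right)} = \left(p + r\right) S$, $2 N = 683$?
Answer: $\frac{6374989}{2} \approx 3.1875 \cdot 10^{6}$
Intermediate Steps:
$r = 7$ ($r = -2 + 9 = 7$)
$N = \frac{683}{2}$ ($N = \frac{1}{2} \cdot 683 = \frac{683}{2} \approx 341.5$)
$h{\left(p,S \right)} = S \left(7 + p\right)$ ($h{\left(p,S \right)} = \left(p + 7\right) S = \left(7 + p\right) S = S \left(7 + p\right)$)
$h{\left(510,N \right)} - -3010939 = \frac{683 \left(7 + 510\right)}{2} - -3010939 = \frac{683}{2} \cdot 517 + 3010939 = \frac{353111}{2} + 3010939 = \frac{6374989}{2}$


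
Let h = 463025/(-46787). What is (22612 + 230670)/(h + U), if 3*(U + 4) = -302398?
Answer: -35550914802/14150245745 ≈ -2.5124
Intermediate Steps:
U = -302410/3 (U = -4 + (⅓)*(-302398) = -4 - 302398/3 = -302410/3 ≈ -1.0080e+5)
h = -463025/46787 (h = 463025*(-1/46787) = -463025/46787 ≈ -9.8964)
(22612 + 230670)/(h + U) = (22612 + 230670)/(-463025/46787 - 302410/3) = 253282/(-14150245745/140361) = 253282*(-140361/14150245745) = -35550914802/14150245745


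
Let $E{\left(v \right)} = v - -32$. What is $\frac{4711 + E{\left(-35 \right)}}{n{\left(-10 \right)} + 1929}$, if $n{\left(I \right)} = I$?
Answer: $\frac{4708}{1919} \approx 2.4534$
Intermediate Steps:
$E{\left(v \right)} = 32 + v$ ($E{\left(v \right)} = v + 32 = 32 + v$)
$\frac{4711 + E{\left(-35 \right)}}{n{\left(-10 \right)} + 1929} = \frac{4711 + \left(32 - 35\right)}{-10 + 1929} = \frac{4711 - 3}{1919} = 4708 \cdot \frac{1}{1919} = \frac{4708}{1919}$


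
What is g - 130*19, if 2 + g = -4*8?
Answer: -2504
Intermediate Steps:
g = -34 (g = -2 - 4*8 = -2 - 32 = -34)
g - 130*19 = -34 - 130*19 = -34 - 2470 = -2504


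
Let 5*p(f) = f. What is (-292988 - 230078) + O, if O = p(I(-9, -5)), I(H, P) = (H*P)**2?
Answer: -522661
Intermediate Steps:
I(H, P) = H**2*P**2
p(f) = f/5
O = 405 (O = ((-9)**2*(-5)**2)/5 = (81*25)/5 = (1/5)*2025 = 405)
(-292988 - 230078) + O = (-292988 - 230078) + 405 = -523066 + 405 = -522661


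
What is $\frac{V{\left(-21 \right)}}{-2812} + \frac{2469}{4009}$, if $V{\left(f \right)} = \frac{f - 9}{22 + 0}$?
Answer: $\frac{4022697}{6526652} \approx 0.61635$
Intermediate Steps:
$V{\left(f \right)} = - \frac{9}{22} + \frac{f}{22}$ ($V{\left(f \right)} = \frac{-9 + f}{22} = \left(-9 + f\right) \frac{1}{22} = - \frac{9}{22} + \frac{f}{22}$)
$\frac{V{\left(-21 \right)}}{-2812} + \frac{2469}{4009} = \frac{- \frac{9}{22} + \frac{1}{22} \left(-21\right)}{-2812} + \frac{2469}{4009} = \left(- \frac{9}{22} - \frac{21}{22}\right) \left(- \frac{1}{2812}\right) + 2469 \cdot \frac{1}{4009} = \left(- \frac{15}{11}\right) \left(- \frac{1}{2812}\right) + \frac{2469}{4009} = \frac{15}{30932} + \frac{2469}{4009} = \frac{4022697}{6526652}$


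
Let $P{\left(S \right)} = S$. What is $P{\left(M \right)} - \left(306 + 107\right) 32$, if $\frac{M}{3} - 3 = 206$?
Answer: $-12589$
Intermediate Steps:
$M = 627$ ($M = 9 + 3 \cdot 206 = 9 + 618 = 627$)
$P{\left(M \right)} - \left(306 + 107\right) 32 = 627 - \left(306 + 107\right) 32 = 627 - 413 \cdot 32 = 627 - 13216 = -12589$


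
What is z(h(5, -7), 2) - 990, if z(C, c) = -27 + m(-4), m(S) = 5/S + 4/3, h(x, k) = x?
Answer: -12203/12 ≈ -1016.9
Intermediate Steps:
m(S) = 4/3 + 5/S (m(S) = 5/S + 4*(⅓) = 5/S + 4/3 = 4/3 + 5/S)
z(C, c) = -323/12 (z(C, c) = -27 + (4/3 + 5/(-4)) = -27 + (4/3 + 5*(-¼)) = -27 + (4/3 - 5/4) = -27 + 1/12 = -323/12)
z(h(5, -7), 2) - 990 = -323/12 - 990 = -12203/12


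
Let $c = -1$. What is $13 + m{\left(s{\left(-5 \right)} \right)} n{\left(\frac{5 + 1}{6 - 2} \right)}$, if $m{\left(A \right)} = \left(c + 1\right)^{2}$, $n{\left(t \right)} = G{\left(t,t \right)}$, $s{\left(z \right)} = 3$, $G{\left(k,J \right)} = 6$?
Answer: $13$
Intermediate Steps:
$n{\left(t \right)} = 6$
$m{\left(A \right)} = 0$ ($m{\left(A \right)} = \left(-1 + 1\right)^{2} = 0^{2} = 0$)
$13 + m{\left(s{\left(-5 \right)} \right)} n{\left(\frac{5 + 1}{6 - 2} \right)} = 13 + 0 \cdot 6 = 13 + 0 = 13$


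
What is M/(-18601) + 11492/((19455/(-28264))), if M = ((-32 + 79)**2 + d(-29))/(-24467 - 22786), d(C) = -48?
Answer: -31721404740016201/1900003516235 ≈ -16695.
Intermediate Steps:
M = -2161/47253 (M = ((-32 + 79)**2 - 48)/(-24467 - 22786) = (47**2 - 48)/(-47253) = (2209 - 48)*(-1/47253) = 2161*(-1/47253) = -2161/47253 ≈ -0.045733)
M/(-18601) + 11492/((19455/(-28264))) = -2161/47253/(-18601) + 11492/((19455/(-28264))) = -2161/47253*(-1/18601) + 11492/((19455*(-1/28264))) = 2161/878953053 + 11492/(-19455/28264) = 2161/878953053 + 11492*(-28264/19455) = 2161/878953053 - 324809888/19455 = -31721404740016201/1900003516235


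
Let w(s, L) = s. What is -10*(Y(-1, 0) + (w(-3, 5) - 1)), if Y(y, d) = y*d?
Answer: 40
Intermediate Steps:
Y(y, d) = d*y
-10*(Y(-1, 0) + (w(-3, 5) - 1)) = -10*(0*(-1) + (-3 - 1)) = -10*(0 - 4) = -10*(-4) = 40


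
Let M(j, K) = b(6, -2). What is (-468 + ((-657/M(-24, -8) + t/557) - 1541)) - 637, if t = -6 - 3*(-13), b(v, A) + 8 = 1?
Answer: -9950574/3899 ≈ -2552.1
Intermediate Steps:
b(v, A) = -7 (b(v, A) = -8 + 1 = -7)
t = 33 (t = -6 + 39 = 33)
M(j, K) = -7
(-468 + ((-657/M(-24, -8) + t/557) - 1541)) - 637 = (-468 + ((-657/(-7) + 33/557) - 1541)) - 637 = (-468 + ((-657*(-1/7) + 33*(1/557)) - 1541)) - 637 = (-468 + ((657/7 + 33/557) - 1541)) - 637 = (-468 + (366180/3899 - 1541)) - 637 = (-468 - 5642179/3899) - 637 = -7466911/3899 - 637 = -9950574/3899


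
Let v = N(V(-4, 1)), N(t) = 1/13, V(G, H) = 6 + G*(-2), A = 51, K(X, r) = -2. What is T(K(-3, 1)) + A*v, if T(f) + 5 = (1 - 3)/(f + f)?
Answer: -15/26 ≈ -0.57692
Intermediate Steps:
V(G, H) = 6 - 2*G
T(f) = -5 - 1/f (T(f) = -5 + (1 - 3)/(f + f) = -5 - 2*1/(2*f) = -5 - 1/f)
N(t) = 1/13
v = 1/13 ≈ 0.076923
T(K(-3, 1)) + A*v = (-5 - 1/(-2)) + 51*(1/13) = (-5 - 1*(-½)) + 51/13 = (-5 + ½) + 51/13 = -9/2 + 51/13 = -15/26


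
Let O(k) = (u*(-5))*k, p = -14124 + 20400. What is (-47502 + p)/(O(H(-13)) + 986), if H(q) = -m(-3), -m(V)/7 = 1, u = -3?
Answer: -41226/1091 ≈ -37.787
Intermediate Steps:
m(V) = -7 (m(V) = -7*1 = -7)
p = 6276
H(q) = 7 (H(q) = -1*(-7) = 7)
O(k) = 15*k (O(k) = (-3*(-5))*k = 15*k)
(-47502 + p)/(O(H(-13)) + 986) = (-47502 + 6276)/(15*7 + 986) = -41226/(105 + 986) = -41226/1091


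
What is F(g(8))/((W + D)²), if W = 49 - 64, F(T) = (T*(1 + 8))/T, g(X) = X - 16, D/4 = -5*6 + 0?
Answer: 1/2025 ≈ 0.00049383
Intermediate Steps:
D = -120 (D = 4*(-5*6 + 0) = 4*(-30 + 0) = 4*(-30) = -120)
g(X) = -16 + X
F(T) = 9 (F(T) = (T*9)/T = (9*T)/T = 9)
W = -15
F(g(8))/((W + D)²) = 9/((-15 - 120)²) = 9/((-135)²) = 9/18225 = 9*(1/18225) = 1/2025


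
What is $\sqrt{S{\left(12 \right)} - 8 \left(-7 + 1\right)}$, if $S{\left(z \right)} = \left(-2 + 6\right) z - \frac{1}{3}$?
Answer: $\frac{\sqrt{861}}{3} \approx 9.7809$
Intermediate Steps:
$S{\left(z \right)} = - \frac{1}{3} + 4 z$ ($S{\left(z \right)} = 4 z - \frac{1}{3} = - \frac{1}{3} + 4 z$)
$\sqrt{S{\left(12 \right)} - 8 \left(-7 + 1\right)} = \sqrt{\left(- \frac{1}{3} + 4 \cdot 12\right) - 8 \left(-7 + 1\right)} = \sqrt{\left(- \frac{1}{3} + 48\right) - -48} = \sqrt{\frac{143}{3} + 48} = \sqrt{\frac{287}{3}} = \frac{\sqrt{861}}{3}$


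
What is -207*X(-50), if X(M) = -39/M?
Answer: -8073/50 ≈ -161.46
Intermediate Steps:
-207*X(-50) = -(-8073)/(-50) = -(-8073)*(-1)/50 = -207*39/50 = -8073/50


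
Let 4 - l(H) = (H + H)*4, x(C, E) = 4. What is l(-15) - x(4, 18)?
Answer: 120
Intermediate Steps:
l(H) = 4 - 8*H (l(H) = 4 - (H + H)*4 = 4 - 2*H*4 = 4 - 8*H)
l(-15) - x(4, 18) = (4 - 8*(-15)) - 1*4 = (4 + 120) - 4 = 124 - 4 = 120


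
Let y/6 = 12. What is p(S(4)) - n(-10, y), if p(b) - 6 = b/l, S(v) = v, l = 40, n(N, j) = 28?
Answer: -219/10 ≈ -21.900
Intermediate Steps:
y = 72 (y = 6*12 = 72)
p(b) = 6 + b/40
p(S(4)) - n(-10, y) = (6 + (1/40)*4) - 1*28 = (6 + ⅒) - 28 = 61/10 - 28 = -219/10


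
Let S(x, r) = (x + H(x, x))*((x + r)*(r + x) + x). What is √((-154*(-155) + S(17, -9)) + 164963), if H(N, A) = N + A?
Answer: 2*√48241 ≈ 439.28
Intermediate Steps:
H(N, A) = A + N
S(x, r) = 3*x*(x + (r + x)²) (S(x, r) = (x + (x + x))*((x + r)*(r + x) + x) = (x + 2*x)*((r + x)*(r + x) + x) = (3*x)*((r + x)² + x) = (3*x)*(x + (r + x)²) = 3*x*(x + (r + x)²))
√((-154*(-155) + S(17, -9)) + 164963) = √((-154*(-155) + 3*17*(17 + (-9 + 17)²)) + 164963) = √((23870 + 3*17*(17 + 8²)) + 164963) = √((23870 + 3*17*(17 + 64)) + 164963) = √((23870 + 3*17*81) + 164963) = √((23870 + 4131) + 164963) = √(28001 + 164963) = √192964 = 2*√48241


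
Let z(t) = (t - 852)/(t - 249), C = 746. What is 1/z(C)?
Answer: -497/106 ≈ -4.6887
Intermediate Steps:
z(t) = (-852 + t)/(-249 + t)
1/z(C) = 1/((-852 + 746)/(-249 + 746)) = 1/(-106/497) = -497/106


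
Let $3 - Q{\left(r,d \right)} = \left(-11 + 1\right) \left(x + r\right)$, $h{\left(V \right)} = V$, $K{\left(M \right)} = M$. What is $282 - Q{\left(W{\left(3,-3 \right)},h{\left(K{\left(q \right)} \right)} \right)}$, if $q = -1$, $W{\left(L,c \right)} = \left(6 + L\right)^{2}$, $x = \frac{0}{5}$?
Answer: $-531$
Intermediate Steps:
$x = 0$ ($x = 0 \cdot \frac{1}{5} = 0$)
$Q{\left(r,d \right)} = 3 + 10 r$ ($Q{\left(r,d \right)} = 3 - \left(-11 + 1\right) \left(0 + r\right) = 3 - - 10 r = 3 + 10 r$)
$282 - Q{\left(W{\left(3,-3 \right)},h{\left(K{\left(q \right)} \right)} \right)} = 282 - \left(3 + 10 \left(6 + 3\right)^{2}\right) = 282 - \left(3 + 10 \cdot 9^{2}\right) = 282 - \left(3 + 10 \cdot 81\right) = 282 - \left(3 + 810\right) = 282 - 813 = -531$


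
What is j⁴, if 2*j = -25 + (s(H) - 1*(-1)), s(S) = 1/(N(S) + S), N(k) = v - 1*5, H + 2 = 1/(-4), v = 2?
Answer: 4162314256/194481 ≈ 21402.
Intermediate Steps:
H = -9/4 (H = -2 + 1/(-4) = -2 - ¼ = -9/4 ≈ -2.2500)
N(k) = -3 (N(k) = 2 - 1*5 = 2 - 5 = -3)
s(S) = 1/(-3 + S)
j = -254/21 (j = (-25 + (1/(-3 - 9/4) - 1*(-1)))/2 = (-25 + (1/(-21/4) + 1))/2 = (-25 + (-4/21 + 1))/2 = (-25 + 17/21)/2 = (½)*(-508/21) = -254/21 ≈ -12.095)
j⁴ = (-254/21)⁴ = 4162314256/194481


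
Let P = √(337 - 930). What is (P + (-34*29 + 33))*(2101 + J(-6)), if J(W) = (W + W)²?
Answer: -2139485 + 2245*I*√593 ≈ -2.1395e+6 + 54669.0*I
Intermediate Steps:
P = I*√593 (P = √(-593) = I*√593 ≈ 24.352*I)
J(W) = 4*W² (J(W) = (2*W)² = 4*W²)
(P + (-34*29 + 33))*(2101 + J(-6)) = (I*√593 + (-34*29 + 33))*(2101 + 4*(-6)²) = (I*√593 + (-986 + 33))*(2101 + 4*36) = (I*√593 - 953)*(2101 + 144) = (-953 + I*√593)*2245 = -2139485 + 2245*I*√593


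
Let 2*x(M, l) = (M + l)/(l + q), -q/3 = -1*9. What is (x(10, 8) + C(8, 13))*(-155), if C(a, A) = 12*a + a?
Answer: -113119/7 ≈ -16160.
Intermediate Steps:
q = 27 (q = -(-3)*9 = -3*(-9) = 27)
x(M, l) = (M + l)/(2*(27 + l)) (x(M, l) = ((M + l)/(l + 27))/2 = ((M + l)/(27 + l))/2 = (M + l)/(2*(27 + l)))
C(a, A) = 13*a
(x(10, 8) + C(8, 13))*(-155) = ((10 + 8)/(2*(27 + 8)) + 13*8)*(-155) = ((½)*18/35 + 104)*(-155) = ((½)*(1/35)*18 + 104)*(-155) = (9/35 + 104)*(-155) = (3649/35)*(-155) = -113119/7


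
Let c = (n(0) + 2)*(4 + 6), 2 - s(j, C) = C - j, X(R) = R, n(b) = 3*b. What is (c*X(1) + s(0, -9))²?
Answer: 961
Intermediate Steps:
s(j, C) = 2 + j - C (s(j, C) = 2 - (C - j) = 2 + (j - C) = 2 + j - C)
c = 20 (c = (3*0 + 2)*(4 + 6) = (0 + 2)*10 = 2*10 = 20)
(c*X(1) + s(0, -9))² = (20*1 + (2 + 0 - 1*(-9)))² = (20 + (2 + 0 + 9))² = (20 + 11)² = 31² = 961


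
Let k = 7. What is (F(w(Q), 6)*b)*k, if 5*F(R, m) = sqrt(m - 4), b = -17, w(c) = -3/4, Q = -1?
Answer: -119*sqrt(2)/5 ≈ -33.658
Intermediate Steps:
w(c) = -3/4 (w(c) = -3*1/4 = -3/4)
F(R, m) = sqrt(-4 + m)/5 (F(R, m) = sqrt(m - 4)/5 = sqrt(-4 + m)/5)
(F(w(Q), 6)*b)*k = ((sqrt(-4 + 6)/5)*(-17))*7 = ((sqrt(2)/5)*(-17))*7 = -17*sqrt(2)/5*7 = -119*sqrt(2)/5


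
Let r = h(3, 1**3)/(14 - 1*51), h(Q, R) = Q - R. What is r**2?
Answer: 4/1369 ≈ 0.0029218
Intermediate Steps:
r = -2/37 (r = (3 - 1*1**3)/(14 - 1*51) = (3 - 1*1)/(14 - 51) = (3 - 1)/(-37) = 2*(-1/37) = -2/37 ≈ -0.054054)
r**2 = (-2/37)**2 = 4/1369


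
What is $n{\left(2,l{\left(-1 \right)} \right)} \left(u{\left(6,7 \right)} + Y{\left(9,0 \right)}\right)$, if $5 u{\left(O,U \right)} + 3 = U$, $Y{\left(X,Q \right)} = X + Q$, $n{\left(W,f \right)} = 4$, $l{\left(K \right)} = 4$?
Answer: $\frac{196}{5} \approx 39.2$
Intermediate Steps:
$Y{\left(X,Q \right)} = Q + X$
$u{\left(O,U \right)} = - \frac{3}{5} + \frac{U}{5}$
$n{\left(2,l{\left(-1 \right)} \right)} \left(u{\left(6,7 \right)} + Y{\left(9,0 \right)}\right) = 4 \left(\left(- \frac{3}{5} + \frac{1}{5} \cdot 7\right) + \left(0 + 9\right)\right) = 4 \left(\left(- \frac{3}{5} + \frac{7}{5}\right) + 9\right) = 4 \left(\frac{4}{5} + 9\right) = 4 \cdot \frac{49}{5} = \frac{196}{5}$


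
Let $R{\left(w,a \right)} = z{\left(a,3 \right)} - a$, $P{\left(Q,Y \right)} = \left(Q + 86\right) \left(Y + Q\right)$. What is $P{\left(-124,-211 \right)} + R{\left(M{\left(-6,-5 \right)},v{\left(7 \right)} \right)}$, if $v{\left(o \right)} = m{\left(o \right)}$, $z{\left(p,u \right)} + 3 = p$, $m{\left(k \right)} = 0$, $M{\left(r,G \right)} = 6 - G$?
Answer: $12727$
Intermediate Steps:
$z{\left(p,u \right)} = -3 + p$
$v{\left(o \right)} = 0$
$P{\left(Q,Y \right)} = \left(86 + Q\right) \left(Q + Y\right)$
$R{\left(w,a \right)} = -3$ ($R{\left(w,a \right)} = \left(-3 + a\right) - a = -3$)
$P{\left(-124,-211 \right)} + R{\left(M{\left(-6,-5 \right)},v{\left(7 \right)} \right)} = \left(\left(-124\right)^{2} + 86 \left(-124\right) + 86 \left(-211\right) - -26164\right) - 3 = \left(15376 - 10664 - 18146 + 26164\right) - 3 = 12730 - 3 = 12727$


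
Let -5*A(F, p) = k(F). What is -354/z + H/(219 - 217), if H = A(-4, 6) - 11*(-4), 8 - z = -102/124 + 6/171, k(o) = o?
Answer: -555404/31055 ≈ -17.885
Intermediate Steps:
A(F, p) = -F/5
z = 31055/3534 (z = 8 - (-102/124 + 6/171) = 8 - (-102*1/124 + 6*(1/171)) = 8 - (-51/62 + 2/57) = 8 - 1*(-2783/3534) = 8 + 2783/3534 = 31055/3534 ≈ 8.7875)
H = 224/5 (H = -⅕*(-4) - 11*(-4) = ⅘ + 44 = 224/5 ≈ 44.800)
-354/z + H/(219 - 217) = -354/31055/3534 + 224/(5*(219 - 217)) = -354*3534/31055 + (224/5)/2 = -1251036/31055 + (224/5)*(½) = -1251036/31055 + 112/5 = -555404/31055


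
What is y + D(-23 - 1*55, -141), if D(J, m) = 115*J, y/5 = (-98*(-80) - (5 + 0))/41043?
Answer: -368116535/41043 ≈ -8969.0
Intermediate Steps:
y = 39175/41043 (y = 5*((-98*(-80) - (5 + 0))/41043) = 5*((7840 - 1*5)*(1/41043)) = 5*((7840 - 5)*(1/41043)) = 5*(7835*(1/41043)) = 5*(7835/41043) = 39175/41043 ≈ 0.95449)
y + D(-23 - 1*55, -141) = 39175/41043 + 115*(-23 - 1*55) = 39175/41043 + 115*(-23 - 55) = 39175/41043 + 115*(-78) = 39175/41043 - 8970 = -368116535/41043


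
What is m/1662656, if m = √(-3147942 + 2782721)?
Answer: I*√365221/1662656 ≈ 0.00036348*I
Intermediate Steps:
m = I*√365221 (m = √(-365221) = I*√365221 ≈ 604.33*I)
m/1662656 = (I*√365221)/1662656 = (I*√365221)*(1/1662656) = I*√365221/1662656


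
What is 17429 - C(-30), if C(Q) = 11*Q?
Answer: 17759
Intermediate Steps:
17429 - C(-30) = 17429 - 11*(-30) = 17429 - 1*(-330) = 17429 + 330 = 17759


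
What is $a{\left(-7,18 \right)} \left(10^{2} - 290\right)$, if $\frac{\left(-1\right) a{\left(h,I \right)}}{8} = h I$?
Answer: $-191520$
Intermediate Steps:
$a{\left(h,I \right)} = - 8 I h$ ($a{\left(h,I \right)} = - 8 h I = - 8 I h$)
$a{\left(-7,18 \right)} \left(10^{2} - 290\right) = \left(-8\right) 18 \left(-7\right) \left(10^{2} - 290\right) = 1008 \left(100 - 290\right) = 1008 \left(-190\right) = -191520$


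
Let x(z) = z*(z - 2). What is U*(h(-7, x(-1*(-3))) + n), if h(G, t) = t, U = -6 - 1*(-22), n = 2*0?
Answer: 48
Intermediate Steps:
n = 0
U = 16 (U = -6 + 22 = 16)
x(z) = z*(-2 + z)
U*(h(-7, x(-1*(-3))) + n) = 16*((-1*(-3))*(-2 - 1*(-3)) + 0) = 16*(3*(-2 + 3) + 0) = 16*(3*1 + 0) = 16*(3 + 0) = 16*3 = 48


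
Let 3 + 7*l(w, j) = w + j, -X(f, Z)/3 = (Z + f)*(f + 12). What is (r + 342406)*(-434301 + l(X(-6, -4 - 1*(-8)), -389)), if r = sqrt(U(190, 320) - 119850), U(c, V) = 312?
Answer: -1041072773978/7 - 9121389*I*sqrt(13282)/7 ≈ -1.4872e+11 - 1.5017e+8*I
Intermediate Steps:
r = 3*I*sqrt(13282) (r = sqrt(312 - 119850) = sqrt(-119538) = 3*I*sqrt(13282) ≈ 345.74*I)
X(f, Z) = -3*(12 + f)*(Z + f) (X(f, Z) = -3*(Z + f)*(f + 12) = -3*(Z + f)*(12 + f) = -3*(12 + f)*(Z + f))
l(w, j) = -3/7 + j/7 + w/7 (l(w, j) = -3/7 + (w + j)/7 = -3/7 + (j + w)/7 = -3/7 + (j/7 + w/7) = -3/7 + j/7 + w/7)
(r + 342406)*(-434301 + l(X(-6, -4 - 1*(-8)), -389)) = (3*I*sqrt(13282) + 342406)*(-434301 + (-3/7 + (1/7)*(-389) + (-36*(-4 - 1*(-8)) - 36*(-6) - 3*(-6)**2 - 3*(-4 - 1*(-8))*(-6))/7)) = (342406 + 3*I*sqrt(13282))*(-434301 + (-3/7 - 389/7 + (-36*(-4 + 8) + 216 - 3*36 - 3*(-4 + 8)*(-6))/7)) = (342406 + 3*I*sqrt(13282))*(-434301 + (-3/7 - 389/7 + (-36*4 + 216 - 108 - 3*4*(-6))/7)) = (342406 + 3*I*sqrt(13282))*(-434301 + (-3/7 - 389/7 + (-144 + 216 - 108 + 72)/7)) = (342406 + 3*I*sqrt(13282))*(-434301 + (-3/7 - 389/7 + (1/7)*36)) = (342406 + 3*I*sqrt(13282))*(-434301 + (-3/7 - 389/7 + 36/7)) = (342406 + 3*I*sqrt(13282))*(-434301 - 356/7) = (342406 + 3*I*sqrt(13282))*(-3040463/7) = -1041072773978/7 - 9121389*I*sqrt(13282)/7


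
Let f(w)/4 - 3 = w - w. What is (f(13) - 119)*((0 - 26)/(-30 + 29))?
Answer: -2782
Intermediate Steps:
f(w) = 12 (f(w) = 12 + 4*(w - w) = 12 + 4*0 = 12 + 0 = 12)
(f(13) - 119)*((0 - 26)/(-30 + 29)) = (12 - 119)*((0 - 26)/(-30 + 29)) = -(-2782)/(-1) = -(-2782)*(-1) = -107*26 = -2782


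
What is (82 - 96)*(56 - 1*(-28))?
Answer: -1176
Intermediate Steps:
(82 - 96)*(56 - 1*(-28)) = -14*(56 + 28) = -14*84 = -1176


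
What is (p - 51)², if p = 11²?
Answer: 4900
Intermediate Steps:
p = 121
(p - 51)² = (121 - 51)² = 70² = 4900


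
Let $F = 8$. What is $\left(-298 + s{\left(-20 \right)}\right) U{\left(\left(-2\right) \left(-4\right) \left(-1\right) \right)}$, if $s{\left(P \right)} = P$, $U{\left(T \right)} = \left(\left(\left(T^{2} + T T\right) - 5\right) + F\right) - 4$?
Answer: $-40386$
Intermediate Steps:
$U{\left(T \right)} = -1 + 2 T^{2}$ ($U{\left(T \right)} = \left(\left(\left(T^{2} + T T\right) - 5\right) + 8\right) - 4 = \left(\left(\left(T^{2} + T^{2}\right) - 5\right) + 8\right) - 4 = \left(\left(2 T^{2} - 5\right) + 8\right) - 4 = \left(\left(-5 + 2 T^{2}\right) + 8\right) - 4 = \left(3 + 2 T^{2}\right) - 4 = -1 + 2 T^{2}$)
$\left(-298 + s{\left(-20 \right)}\right) U{\left(\left(-2\right) \left(-4\right) \left(-1\right) \right)} = \left(-298 - 20\right) \left(-1 + 2 \left(\left(-2\right) \left(-4\right) \left(-1\right)\right)^{2}\right) = - 318 \left(-1 + 2 \left(8 \left(-1\right)\right)^{2}\right) = - 318 \left(-1 + 2 \left(-8\right)^{2}\right) = - 318 \left(-1 + 2 \cdot 64\right) = - 318 \left(-1 + 128\right) = \left(-318\right) 127 = -40386$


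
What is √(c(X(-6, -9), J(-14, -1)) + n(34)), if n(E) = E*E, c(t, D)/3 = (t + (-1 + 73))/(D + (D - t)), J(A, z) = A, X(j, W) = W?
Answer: 5*√16549/19 ≈ 33.853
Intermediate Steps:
c(t, D) = 3*(72 + t)/(-t + 2*D) (c(t, D) = 3*((t + (-1 + 73))/(D + (D - t))) = 3*((t + 72)/(-t + 2*D)) = 3*((72 + t)/(-t + 2*D)) = 3*(72 + t)/(-t + 2*D))
n(E) = E²
√(c(X(-6, -9), J(-14, -1)) + n(34)) = √(3*(72 - 9)/(-1*(-9) + 2*(-14)) + 34²) = √(3*63/(9 - 28) + 1156) = √(3*63/(-19) + 1156) = √(3*(-1/19)*63 + 1156) = √(-189/19 + 1156) = √(21775/19) = 5*√16549/19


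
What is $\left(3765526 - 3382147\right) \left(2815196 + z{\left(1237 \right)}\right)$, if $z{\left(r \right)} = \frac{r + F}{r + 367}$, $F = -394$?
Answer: $\frac{1731176714952033}{1604} \approx 1.0793 \cdot 10^{12}$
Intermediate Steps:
$z{\left(r \right)} = \frac{-394 + r}{367 + r}$ ($z{\left(r \right)} = \frac{r - 394}{r + 367} = \frac{-394 + r}{367 + r}$)
$\left(3765526 - 3382147\right) \left(2815196 + z{\left(1237 \right)}\right) = \left(3765526 - 3382147\right) \left(2815196 + \frac{-394 + 1237}{367 + 1237}\right) = 383379 \left(2815196 + \frac{1}{1604} \cdot 843\right) = 383379 \left(2815196 + \frac{843}{1604}\right) = 383379 \cdot \frac{4515575227}{1604} = \frac{1731176714952033}{1604}$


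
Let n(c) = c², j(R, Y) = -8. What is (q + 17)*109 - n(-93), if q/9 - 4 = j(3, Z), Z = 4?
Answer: -10720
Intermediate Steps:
q = -36 (q = 36 + 9*(-8) = 36 - 72 = -36)
(q + 17)*109 - n(-93) = (-36 + 17)*109 - 1*(-93)² = -19*109 - 1*8649 = -2071 - 8649 = -10720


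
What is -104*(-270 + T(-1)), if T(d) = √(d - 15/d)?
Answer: 28080 - 104*√14 ≈ 27691.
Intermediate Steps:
-104*(-270 + T(-1)) = -104*(-270 + √(-1 - 15/(-1))) = -104*(-270 + √(-1 - 15*(-1))) = -104*(-270 + √(-1 + 15)) = -104*(-270 + √14) = 28080 - 104*√14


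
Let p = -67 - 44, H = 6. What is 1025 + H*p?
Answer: 359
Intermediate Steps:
p = -111
1025 + H*p = 1025 + 6*(-111) = 1025 - 666 = 359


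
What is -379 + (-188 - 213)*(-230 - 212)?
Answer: 176863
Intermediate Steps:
-379 + (-188 - 213)*(-230 - 212) = -379 - 401*(-442) = -379 + 177242 = 176863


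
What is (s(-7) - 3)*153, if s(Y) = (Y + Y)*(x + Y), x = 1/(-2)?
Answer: 15606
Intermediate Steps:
x = -½ ≈ -0.50000
s(Y) = 2*Y*(-½ + Y) (s(Y) = (Y + Y)*(-½ + Y) = (2*Y)*(-½ + Y) = 2*Y*(-½ + Y))
(s(-7) - 3)*153 = (-7*(-1 + 2*(-7)) - 3)*153 = (-7*(-1 - 14) - 3)*153 = (-7*(-15) - 3)*153 = (105 - 3)*153 = 102*153 = 15606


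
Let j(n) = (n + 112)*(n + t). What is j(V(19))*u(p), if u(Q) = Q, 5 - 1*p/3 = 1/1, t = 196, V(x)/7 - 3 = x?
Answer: 1117200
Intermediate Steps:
V(x) = 21 + 7*x
j(n) = (112 + n)*(196 + n) (j(n) = (n + 112)*(n + 196) = (112 + n)*(196 + n))
p = 12 (p = 15 - 3/1 = 15 - 3*1 = 15 - 3 = 12)
j(V(19))*u(p) = (21952 + (21 + 7*19)² + 308*(21 + 7*19))*12 = (21952 + (21 + 133)² + 308*(21 + 133))*12 = (21952 + 154² + 308*154)*12 = (21952 + 23716 + 47432)*12 = 93100*12 = 1117200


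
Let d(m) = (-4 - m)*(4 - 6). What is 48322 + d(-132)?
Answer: 48066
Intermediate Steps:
d(m) = 8 + 2*m (d(m) = (-4 - m)*(-2) = 8 + 2*m)
48322 + d(-132) = 48322 + (8 + 2*(-132)) = 48322 + (8 - 264) = 48322 - 256 = 48066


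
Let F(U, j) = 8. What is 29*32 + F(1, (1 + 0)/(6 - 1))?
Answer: 936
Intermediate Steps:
29*32 + F(1, (1 + 0)/(6 - 1)) = 29*32 + 8 = 928 + 8 = 936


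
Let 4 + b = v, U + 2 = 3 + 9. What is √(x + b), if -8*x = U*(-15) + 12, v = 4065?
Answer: √16313/2 ≈ 63.861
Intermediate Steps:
U = 10 (U = -2 + (3 + 9) = -2 + 12 = 10)
b = 4061 (b = -4 + 4065 = 4061)
x = 69/4 (x = -(10*(-15) + 12)/8 = -(-150 + 12)/8 = -⅛*(-138) = 69/4 ≈ 17.250)
√(x + b) = √(69/4 + 4061) = √(16313/4) = √16313/2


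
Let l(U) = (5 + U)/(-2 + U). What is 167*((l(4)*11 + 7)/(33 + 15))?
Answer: 18871/96 ≈ 196.57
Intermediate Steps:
l(U) = (5 + U)/(-2 + U)
167*((l(4)*11 + 7)/(33 + 15)) = 167*((((5 + 4)/(-2 + 4))*11 + 7)/(33 + 15)) = 167*(((9/2)*11 + 7)/48) = 167*((((1/2)*9)*11 + 7)*(1/48)) = 167*(((9/2)*11 + 7)*(1/48)) = 167*((99/2 + 7)*(1/48)) = 167*((113/2)*(1/48)) = 167*(113/96) = 18871/96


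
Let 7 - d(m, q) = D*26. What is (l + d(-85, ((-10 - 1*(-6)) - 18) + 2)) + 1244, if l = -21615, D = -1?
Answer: -20338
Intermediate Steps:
d(m, q) = 33 (d(m, q) = 7 - (-1)*26 = 7 - 1*(-26) = 7 + 26 = 33)
(l + d(-85, ((-10 - 1*(-6)) - 18) + 2)) + 1244 = (-21615 + 33) + 1244 = -21582 + 1244 = -20338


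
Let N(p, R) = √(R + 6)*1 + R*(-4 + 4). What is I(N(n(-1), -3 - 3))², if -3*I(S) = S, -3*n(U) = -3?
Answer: 0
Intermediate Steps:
n(U) = 1 (n(U) = -⅓*(-3) = 1)
N(p, R) = √(6 + R) (N(p, R) = √(6 + R)*1 + R*0 = √(6 + R) + 0 = √(6 + R))
I(S) = -S/3
I(N(n(-1), -3 - 3))² = (-√(6 + (-3 - 3))/3)² = (-√(6 - 6)/3)² = (-√0/3)² = (-⅓*0)² = 0² = 0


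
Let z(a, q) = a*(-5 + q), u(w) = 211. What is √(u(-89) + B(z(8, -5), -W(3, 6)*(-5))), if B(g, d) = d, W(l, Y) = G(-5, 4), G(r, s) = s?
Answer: √231 ≈ 15.199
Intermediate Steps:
W(l, Y) = 4
√(u(-89) + B(z(8, -5), -W(3, 6)*(-5))) = √(211 - 1*4*(-5)) = √(211 - 4*(-5)) = √(211 + 20) = √231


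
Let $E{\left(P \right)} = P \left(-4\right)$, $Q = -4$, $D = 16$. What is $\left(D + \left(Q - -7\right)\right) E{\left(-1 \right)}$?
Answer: $76$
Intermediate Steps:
$E{\left(P \right)} = - 4 P$
$\left(D + \left(Q - -7\right)\right) E{\left(-1 \right)} = \left(16 - -3\right) \left(\left(-4\right) \left(-1\right)\right) = \left(16 + \left(-4 + 7\right)\right) 4 = \left(16 + 3\right) 4 = 19 \cdot 4 = 76$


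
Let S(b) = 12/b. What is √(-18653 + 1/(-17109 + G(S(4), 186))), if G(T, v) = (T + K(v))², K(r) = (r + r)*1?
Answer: I*√7904831682157/20586 ≈ 136.58*I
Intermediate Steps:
K(r) = 2*r (K(r) = (2*r)*1 = 2*r)
G(T, v) = (T + 2*v)²
√(-18653 + 1/(-17109 + G(S(4), 186))) = √(-18653 + 1/(-17109 + (12/4 + 2*186)²)) = √(-18653 + 1/(-17109 + (12*(¼) + 372)²)) = √(-18653 + 1/(-17109 + (3 + 372)²)) = √(-18653 + 1/(-17109 + 375²)) = √(-18653 + 1/(-17109 + 140625)) = √(-18653 + 1/123516) = √(-2303943947/123516) = I*√7904831682157/20586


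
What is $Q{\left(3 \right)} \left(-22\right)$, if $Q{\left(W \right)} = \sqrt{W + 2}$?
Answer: $- 22 \sqrt{5} \approx -49.193$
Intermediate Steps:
$Q{\left(W \right)} = \sqrt{2 + W}$
$Q{\left(3 \right)} \left(-22\right) = \sqrt{2 + 3} \left(-22\right) = \sqrt{5} \left(-22\right) = - 22 \sqrt{5}$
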